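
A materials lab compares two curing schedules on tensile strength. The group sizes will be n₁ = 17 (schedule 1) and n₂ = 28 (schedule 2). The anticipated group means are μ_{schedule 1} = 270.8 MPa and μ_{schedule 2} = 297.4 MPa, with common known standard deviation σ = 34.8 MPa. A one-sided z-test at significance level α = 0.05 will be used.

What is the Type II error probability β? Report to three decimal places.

Standardized effect: d = |μ_{schedule 1} − μ_{schedule 2}| / σ = |270.8 − 297.4| / 34.8 = 0.7644
Noncentrality parameter: δ = d / √(1/n₁ + 1/n₂) = 0.7644 / √(1/17 + 1/28) = 2.4860
Critical value for a one-sided test at α = 0.05: z_α = 1.645.
Power = P(Z > 1.645 − δ) = Φ(0.841) = 0.7999.
Type II error: β = 1 − power = 1 − 0.7999 = 0.2001.

β ≈ 0.200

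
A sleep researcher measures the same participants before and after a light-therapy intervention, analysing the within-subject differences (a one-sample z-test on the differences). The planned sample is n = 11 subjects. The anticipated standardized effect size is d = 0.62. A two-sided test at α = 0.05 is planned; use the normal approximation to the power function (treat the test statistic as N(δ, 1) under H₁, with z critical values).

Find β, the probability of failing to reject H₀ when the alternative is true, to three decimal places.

Noncentrality parameter: δ = d·√n = 0.62 × √11 = 2.0563
Critical value for a two-sided test at α = 0.05: z_{α/2} = 1.960.
Power = Φ(δ − 1.960) + Φ(−δ − 1.960) = Φ(0.096) + Φ(-4.016) = 0.5384 + 0.0000 = 0.5384.
Type II error: β = 1 − power = 1 − 0.5384 = 0.4616.

β ≈ 0.462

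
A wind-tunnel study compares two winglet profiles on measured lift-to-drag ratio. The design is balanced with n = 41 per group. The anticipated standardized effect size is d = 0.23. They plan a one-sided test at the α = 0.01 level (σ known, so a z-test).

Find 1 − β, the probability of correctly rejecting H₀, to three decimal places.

Noncentrality parameter: δ = d·√(n/2) = 0.23 × √(41/2) = 1.0414
Critical value for a one-sided test at α = 0.01: z_α = 2.326.
Power = Φ(δ − 2.326) = Φ(-1.285) = 0.0994.

Power ≈ 0.099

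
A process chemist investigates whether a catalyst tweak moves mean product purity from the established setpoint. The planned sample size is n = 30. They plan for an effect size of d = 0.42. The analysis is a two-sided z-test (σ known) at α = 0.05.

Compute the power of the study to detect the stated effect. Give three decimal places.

Power ≈ 0.633

Noncentrality parameter: λ = d·√n = 0.42 × √30 = 2.3004
Critical value for a two-sided test at α = 0.05: z_{α/2} = 1.960.
Power = Φ(λ − 1.960) + Φ(−λ − 1.960) = Φ(0.340) + Φ(-4.260) = 0.6332 + 0.0000 = 0.6333.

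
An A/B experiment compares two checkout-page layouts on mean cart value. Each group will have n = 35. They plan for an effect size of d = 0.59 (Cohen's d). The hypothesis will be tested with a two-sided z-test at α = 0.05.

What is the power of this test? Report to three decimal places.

Noncentrality parameter: δ = d·√(n/2) = 0.59 × √(35/2) = 2.4681
Two-sided α = 0.05 → critical value z_{0.025} = 1.960.
Power = Φ(δ − 1.960) + Φ(−δ − 1.960) = Φ(0.508) + Φ(-4.428) = 0.6943 + 0.0000 = 0.6943.

Power ≈ 0.694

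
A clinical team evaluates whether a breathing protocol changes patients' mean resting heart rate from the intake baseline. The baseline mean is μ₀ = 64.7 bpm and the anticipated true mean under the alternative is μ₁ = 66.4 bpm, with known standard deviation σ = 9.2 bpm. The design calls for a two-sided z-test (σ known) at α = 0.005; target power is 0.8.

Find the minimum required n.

n = 390

Standardized effect: d = |μ₁ − μ₀| / σ = |66.4 − 64.7| / 9.2 = 0.1848
For power 0.8 need Φ(δ − z_{0.0025}) = 0.8, so δ = z_{0.0025} + z_{0.20} = 2.807 + 0.842 = 3.649.
(For δ > 0 the lower-tail rejection region contributes negligibly to power, so the one-term inversion is standard.)
δ = d·√n ⇒ n = (δ/d)² = (3.649 / 0.1848)² = 389.89.
Rounding up, n = 390.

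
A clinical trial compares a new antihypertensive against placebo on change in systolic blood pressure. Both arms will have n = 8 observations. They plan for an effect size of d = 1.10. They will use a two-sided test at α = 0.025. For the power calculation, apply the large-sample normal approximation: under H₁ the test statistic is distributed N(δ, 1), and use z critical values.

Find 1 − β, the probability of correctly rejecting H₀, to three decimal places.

Noncentrality parameter: δ = d·√(n/2) = 1.10 × √(8/2) = 2.2000
Two-sided α = 0.025 → critical value z_{0.0125} = 2.241.
Power = Φ(δ − 2.241) + Φ(−δ − 2.241) = Φ(-0.041) + Φ(-4.441) = 0.4835 + 0.0000 = 0.4835.

Power ≈ 0.483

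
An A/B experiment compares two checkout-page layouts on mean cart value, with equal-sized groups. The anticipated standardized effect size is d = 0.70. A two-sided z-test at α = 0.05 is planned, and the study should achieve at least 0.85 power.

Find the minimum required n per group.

Set Φ(δ − 1.960) = 0.85; then δ − 1.960 = Φ⁻¹(0.85) = 1.036, giving δ = 2.996.
(Ignoring the negligible lower-tail rejection probability gives the usual closed-form inversion.)
δ = d·√(n/2) ⇒ n = 2(δ/d)² = 2 × (2.996 / 0.70)² = 36.65.
Round up to the next whole unit.

n = 37 per group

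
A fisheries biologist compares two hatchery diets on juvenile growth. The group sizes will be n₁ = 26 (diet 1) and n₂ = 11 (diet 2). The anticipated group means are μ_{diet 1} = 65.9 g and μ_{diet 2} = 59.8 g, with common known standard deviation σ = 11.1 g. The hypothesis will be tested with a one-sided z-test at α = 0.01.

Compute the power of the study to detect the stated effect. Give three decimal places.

Power ≈ 0.212

Standardized effect: d = |μ_{diet 1} − μ_{diet 2}| / σ = |65.9 − 59.8| / 11.1 = 0.5495
Noncentrality parameter: δ = d / √(1/n₁ + 1/n₂) = 0.5495 / √(1/26 + 1/11) = 1.5279
One-sided α = 0.01 → critical value z_{0.01} = 2.326.
Power = P(Z > 2.326 − δ) = Φ(-0.798) = 0.2123.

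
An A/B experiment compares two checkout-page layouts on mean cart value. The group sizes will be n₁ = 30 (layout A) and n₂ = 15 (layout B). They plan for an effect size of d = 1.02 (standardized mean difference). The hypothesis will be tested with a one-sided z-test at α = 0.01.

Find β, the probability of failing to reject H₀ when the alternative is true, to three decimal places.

β ≈ 0.184

Noncentrality parameter: δ = d / √(1/n₁ + 1/n₂) = 1.02 / √(1/30 + 1/15) = 3.2255
One-sided α = 0.01 → critical value z_{0.01} = 2.326.
Power = P(Z > 2.326 − δ) = Φ(0.899) = 0.8157.
Type II error: β = 1 − power = 1 − 0.8157 = 0.1843.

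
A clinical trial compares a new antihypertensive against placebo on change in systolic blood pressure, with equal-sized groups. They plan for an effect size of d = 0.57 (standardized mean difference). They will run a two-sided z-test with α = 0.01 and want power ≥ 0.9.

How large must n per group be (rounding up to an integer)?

For power 0.9 need Φ(δ − z_{0.005}) = 0.9, so δ = z_{0.005} + z_{0.10} = 2.576 + 1.282 = 3.857.
(For δ > 0 the lower-tail rejection region contributes negligibly to power, so the one-term inversion is standard.)
δ = d·√(n/2) ⇒ n = 2(δ/d)² = 2 × (3.857 / 0.57)² = 91.59.
Round up to the next whole unit.

n = 92 per group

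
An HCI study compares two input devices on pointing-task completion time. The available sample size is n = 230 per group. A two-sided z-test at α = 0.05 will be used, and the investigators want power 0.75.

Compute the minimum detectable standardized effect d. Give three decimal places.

d ≈ 0.246

Need Φ(δ − 1.960) = 0.75, so δ = 1.960 + 0.674 = 2.634.
(Lower-tail contribution to power is negligible for δ > 0.)
δ = d·√(n/2) ⇒ d = δ/√(n/2) = 2.634/√(230/2) = 0.2457.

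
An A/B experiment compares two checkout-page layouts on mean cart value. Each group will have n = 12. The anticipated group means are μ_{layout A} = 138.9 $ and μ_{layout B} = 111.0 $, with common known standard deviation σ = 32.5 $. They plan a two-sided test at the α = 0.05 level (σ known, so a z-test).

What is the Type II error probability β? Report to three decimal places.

β ≈ 0.443

Standardized effect: d = |μ_{layout A} − μ_{layout B}| / σ = |138.9 − 111.0| / 32.5 = 0.8585
Noncentrality parameter: λ = d·√(n/2) = 0.8585 × √(12/2) = 2.1028
Critical value for a two-sided test at α = 0.05: z_{α/2} = 1.960.
Power = Φ(λ − 1.960) + Φ(−λ − 1.960) = Φ(0.143) + Φ(-4.063) = 0.5568 + 0.0000 = 0.5568.
Type II error: β = 1 − power = 1 − 0.5568 = 0.4432.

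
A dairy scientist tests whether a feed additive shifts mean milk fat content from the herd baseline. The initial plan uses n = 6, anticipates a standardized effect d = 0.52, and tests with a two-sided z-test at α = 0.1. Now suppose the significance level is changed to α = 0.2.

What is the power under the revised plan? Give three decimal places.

Power ≈ 0.502

δ = d·√n = 0.52 × √6 = 1.2737 (unchanged). New critical value: z_{0.1} = 1.282.
Revised power = Φ(δ − 1.282) + Φ(−δ − 1.282) = Φ(-0.008) + Φ(-2.555) = 0.4969 + 0.0053 = 0.5022.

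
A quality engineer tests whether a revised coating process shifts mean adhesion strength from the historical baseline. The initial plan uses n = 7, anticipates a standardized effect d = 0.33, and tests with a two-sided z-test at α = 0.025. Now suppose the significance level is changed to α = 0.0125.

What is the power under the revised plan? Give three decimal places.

δ = d·√n = 0.33 × √7 = 0.8731 (unchanged). New critical value: z_{0.0063} = 2.498.
Revised power = Φ(δ − 2.498) + Φ(−δ − 2.498) = Φ(-1.625) + Φ(-3.371) = 0.0521 + 0.0004 = 0.0525.

Power ≈ 0.052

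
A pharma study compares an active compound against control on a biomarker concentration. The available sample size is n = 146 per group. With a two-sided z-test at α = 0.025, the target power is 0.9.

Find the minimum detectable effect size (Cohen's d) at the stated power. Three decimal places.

d ≈ 0.412

Need Φ(δ − 2.241) = 0.9, so δ = 2.241 + 1.282 = 3.523.
(The second rejection-region term Φ(−δ − z_{α/2}) is negligible and dropped.)
δ = d·√(n/2) ⇒ d = δ/√(n/2) = 3.523/√(146/2) = 0.4123.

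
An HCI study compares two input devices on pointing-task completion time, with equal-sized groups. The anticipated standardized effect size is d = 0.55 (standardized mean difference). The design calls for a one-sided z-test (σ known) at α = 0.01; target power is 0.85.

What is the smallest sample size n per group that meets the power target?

For power 0.85 need Φ(δ − z_{0.01}) = 0.85, so δ = z_{0.01} + z_{0.15} = 2.326 + 1.036 = 3.363.
δ = d·√(n/2) ⇒ n = 2(δ/d)² = 2 × (3.363 / 0.55)² = 74.77.
Rounding up, n = 75 per group.

n = 75 per group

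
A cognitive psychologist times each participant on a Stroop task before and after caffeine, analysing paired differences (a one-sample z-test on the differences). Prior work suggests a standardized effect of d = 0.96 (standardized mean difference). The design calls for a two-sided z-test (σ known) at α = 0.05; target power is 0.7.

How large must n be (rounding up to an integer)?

Set Φ(δ − 1.960) = 0.7; then δ − 1.960 = Φ⁻¹(0.7) = 0.524, giving δ = 2.484.
(Ignoring the negligible lower-tail rejection probability gives the usual closed-form inversion.)
δ = d·√n ⇒ n = (δ/d)² = (2.484 / 0.96)² = 6.70.
Rounding up, n = 7.

n = 7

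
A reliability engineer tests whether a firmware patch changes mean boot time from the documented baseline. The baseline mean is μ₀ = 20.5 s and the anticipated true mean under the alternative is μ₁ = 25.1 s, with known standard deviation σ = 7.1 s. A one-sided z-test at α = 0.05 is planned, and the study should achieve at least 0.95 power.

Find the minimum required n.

Standardized effect: d = |μ₁ − μ₀| / σ = |25.1 − 20.5| / 7.1 = 0.6479
Set Φ(δ − 1.645) = 0.95; then δ − 1.645 = Φ⁻¹(0.95) = 1.645, giving δ = 3.290.
δ = d·√n ⇒ n = (δ/d)² = (3.290 / 0.6479)² = 25.78.
Rounding up, n = 26.

n = 26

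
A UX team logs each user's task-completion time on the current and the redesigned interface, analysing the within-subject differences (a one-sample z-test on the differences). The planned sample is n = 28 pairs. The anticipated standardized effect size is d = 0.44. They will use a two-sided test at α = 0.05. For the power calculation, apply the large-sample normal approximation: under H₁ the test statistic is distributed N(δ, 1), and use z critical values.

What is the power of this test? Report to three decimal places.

Power ≈ 0.644

Noncentrality parameter: δ = d·√n = 0.44 × √28 = 2.3283
Critical value for a two-sided test at α = 0.05: z_{α/2} = 1.960.
Power = Φ(δ − 1.960) + Φ(−δ − 1.960) = Φ(0.368) + Φ(-4.288) = 0.6437 + 0.0000 = 0.6437.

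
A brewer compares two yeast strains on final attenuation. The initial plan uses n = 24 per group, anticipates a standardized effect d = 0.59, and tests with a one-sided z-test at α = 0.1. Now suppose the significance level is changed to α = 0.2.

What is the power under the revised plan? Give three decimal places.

Power ≈ 0.885

δ = d·√(n/2) = 0.59 × √(24/2) = 2.0438 (unchanged). New critical value: z_{0.2} = 0.842.
Revised power = Φ(δ − 0.842) = Φ(1.202) = 0.8854.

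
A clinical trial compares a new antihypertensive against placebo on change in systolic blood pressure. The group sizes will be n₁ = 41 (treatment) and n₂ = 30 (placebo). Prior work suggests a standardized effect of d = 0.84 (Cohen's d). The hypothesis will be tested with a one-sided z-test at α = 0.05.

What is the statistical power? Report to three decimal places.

Power ≈ 0.968

Noncentrality parameter: δ = d / √(1/n₁ + 1/n₂) = 0.84 / √(1/41 + 1/30) = 3.4963
Critical value for a one-sided test at α = 0.05: z_α = 1.645.
Power = P(Z > 1.645 − δ) = Φ(1.851) = 0.9679.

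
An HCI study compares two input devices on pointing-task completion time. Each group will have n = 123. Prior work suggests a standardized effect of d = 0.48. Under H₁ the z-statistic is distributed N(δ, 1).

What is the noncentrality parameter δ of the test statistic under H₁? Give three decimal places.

δ ≈ 3.764

δ = d·√(n/2) = 0.48 × √(123/2) = 3.7643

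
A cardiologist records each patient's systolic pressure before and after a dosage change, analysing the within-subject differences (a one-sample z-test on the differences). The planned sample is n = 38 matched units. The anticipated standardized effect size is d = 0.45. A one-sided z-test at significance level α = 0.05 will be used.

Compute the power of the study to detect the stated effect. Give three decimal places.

Power ≈ 0.871

Noncentrality parameter: δ = d·√n = 0.45 × √38 = 2.7740
One-sided α = 0.05 → critical value z_{0.05} = 1.645.
Power = P(Z > 1.645 − δ) = Φ(1.129) = 0.8706.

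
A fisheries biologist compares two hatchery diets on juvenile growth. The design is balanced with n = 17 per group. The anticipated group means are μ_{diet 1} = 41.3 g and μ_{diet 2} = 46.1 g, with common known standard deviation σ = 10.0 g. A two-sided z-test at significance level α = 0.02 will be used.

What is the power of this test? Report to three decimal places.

Power ≈ 0.177

Standardized effect: d = |μ_{diet 1} − μ_{diet 2}| / σ = |41.3 − 46.1| / 10.0 = 0.4800
Noncentrality parameter: δ = d·√(n/2) = 0.4800 × √(17/2) = 1.3994
Critical value for a two-sided test at α = 0.02: z_{α/2} = 2.326.
Power = Φ(δ − 2.326) + Φ(−δ − 2.326) = Φ(-0.927) + Φ(-3.726) = 0.1770 + 0.0001 = 0.1771.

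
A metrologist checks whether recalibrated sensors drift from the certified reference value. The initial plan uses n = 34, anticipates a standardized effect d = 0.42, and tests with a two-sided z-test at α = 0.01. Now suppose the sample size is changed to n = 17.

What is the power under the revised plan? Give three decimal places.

With n = 17: δ = d·√n = 0.42 × √17 = 1.7317. Critical value z_{0.005} = 2.576.
Revised power = Φ(δ − 2.576) + Φ(−δ − 2.576) = Φ(-0.844) + Φ(-4.308) = 0.1993 + 0.0000 = 0.1993.

Power ≈ 0.199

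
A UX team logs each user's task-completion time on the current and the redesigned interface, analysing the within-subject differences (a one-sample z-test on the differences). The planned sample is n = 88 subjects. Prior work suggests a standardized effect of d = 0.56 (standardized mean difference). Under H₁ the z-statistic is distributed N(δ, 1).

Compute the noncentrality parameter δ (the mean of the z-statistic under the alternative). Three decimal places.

δ ≈ 5.253

δ = d·√n = 0.56 × √88 = 5.2533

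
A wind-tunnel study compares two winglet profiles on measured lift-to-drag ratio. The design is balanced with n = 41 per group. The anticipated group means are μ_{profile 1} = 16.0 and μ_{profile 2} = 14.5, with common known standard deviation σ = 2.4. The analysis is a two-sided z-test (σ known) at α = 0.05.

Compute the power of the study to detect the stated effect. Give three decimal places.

Standardized effect: d = |μ_{profile 1} − μ_{profile 2}| / σ = |16.0 − 14.5| / 2.4 = 0.6250
Noncentrality parameter: δ = d·√(n/2) = 0.6250 × √(41/2) = 2.8298
Two-sided α = 0.05 → critical value z_{0.025} = 1.960.
Power = Φ(δ − 1.960) + Φ(−δ − 1.960) = Φ(0.870) + Φ(-4.790) = 0.8078 + 0.0000 = 0.8078.

Power ≈ 0.808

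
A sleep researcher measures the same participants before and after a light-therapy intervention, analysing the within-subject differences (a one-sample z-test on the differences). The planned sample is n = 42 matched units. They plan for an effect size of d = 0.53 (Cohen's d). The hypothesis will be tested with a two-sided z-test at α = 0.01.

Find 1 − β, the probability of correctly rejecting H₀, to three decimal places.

Power ≈ 0.805

Noncentrality parameter: δ = d·√n = 0.53 × √42 = 3.4348
Two-sided α = 0.01 → critical value z_{0.005} = 2.576.
Power = Φ(δ − 2.576) + Φ(−δ − 2.576) = Φ(0.859) + Φ(-6.011) = 0.8048 + 0.0000 = 0.8048.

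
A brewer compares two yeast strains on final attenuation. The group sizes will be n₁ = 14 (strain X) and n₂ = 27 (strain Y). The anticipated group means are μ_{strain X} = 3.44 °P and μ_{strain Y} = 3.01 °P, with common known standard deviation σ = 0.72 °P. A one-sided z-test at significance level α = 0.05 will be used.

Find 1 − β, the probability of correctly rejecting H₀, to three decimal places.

Standardized effect: d = |μ_{strain X} − μ_{strain Y}| / σ = |3.44 − 3.01| / 0.72 = 0.5972
Noncentrality parameter: λ = d / √(1/n₁ + 1/n₂) = 0.5972 / √(1/14 + 1/27) = 1.8134
Critical value for a one-sided test at α = 0.05: z_α = 1.645.
Power = Φ(λ − 1.645) = Φ(0.169) = 0.5669.

Power ≈ 0.567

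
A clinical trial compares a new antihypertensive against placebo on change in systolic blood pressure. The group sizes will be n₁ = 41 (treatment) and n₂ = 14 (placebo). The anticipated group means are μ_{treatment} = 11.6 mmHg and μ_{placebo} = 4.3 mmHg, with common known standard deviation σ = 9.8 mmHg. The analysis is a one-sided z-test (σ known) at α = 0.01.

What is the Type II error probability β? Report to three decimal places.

β ≈ 0.468

Standardized effect: d = |μ_{treatment} − μ_{placebo}| / σ = |11.6 − 4.3| / 9.8 = 0.7449
Noncentrality parameter: δ = d / √(1/n₁ + 1/n₂) = 0.7449 / √(1/41 + 1/14) = 2.4064
One-sided α = 0.01 → critical value z_{0.01} = 2.326.
Power = P(Z > 2.326 − δ) = Φ(0.080) = 0.5319.
Type II error: β = 1 − power = 1 − 0.5319 = 0.4681.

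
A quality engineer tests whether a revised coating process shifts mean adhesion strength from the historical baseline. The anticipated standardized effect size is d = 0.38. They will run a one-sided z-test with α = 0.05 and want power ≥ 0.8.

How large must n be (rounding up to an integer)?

n = 43

Set Φ(δ − 1.645) = 0.8; then δ − 1.645 = Φ⁻¹(0.8) = 0.842, giving δ = 2.486.
δ = d·√n ⇒ n = (δ/d)² = (2.486 / 0.38)² = 42.82.
Rounding up, n = 43.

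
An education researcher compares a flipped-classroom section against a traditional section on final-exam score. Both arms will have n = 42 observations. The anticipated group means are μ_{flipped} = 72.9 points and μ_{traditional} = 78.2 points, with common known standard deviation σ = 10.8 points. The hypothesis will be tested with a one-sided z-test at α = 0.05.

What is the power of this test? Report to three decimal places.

Standardized effect: d = |μ_{flipped} − μ_{traditional}| / σ = |72.9 − 78.2| / 10.8 = 0.4907
Noncentrality parameter: δ = d·√(n/2) = 0.4907 × √(42/2) = 2.2489
Critical value for a one-sided test at α = 0.05: z_α = 1.645.
Power = P(Z > 1.645 − δ) = Φ(0.604) = 0.7271.

Power ≈ 0.727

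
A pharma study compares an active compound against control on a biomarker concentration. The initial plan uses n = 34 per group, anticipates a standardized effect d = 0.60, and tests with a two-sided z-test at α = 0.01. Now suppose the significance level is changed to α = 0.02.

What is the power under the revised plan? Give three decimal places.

Power ≈ 0.559

δ = d·√(n/2) = 0.60 × √(34/2) = 2.4739 (unchanged). New critical value: z_{0.01} = 2.326.
Revised power = Φ(δ − 2.326) + Φ(−δ − 2.326) = Φ(0.148) + Φ(-4.800) = 0.5586 + 0.0000 = 0.5586.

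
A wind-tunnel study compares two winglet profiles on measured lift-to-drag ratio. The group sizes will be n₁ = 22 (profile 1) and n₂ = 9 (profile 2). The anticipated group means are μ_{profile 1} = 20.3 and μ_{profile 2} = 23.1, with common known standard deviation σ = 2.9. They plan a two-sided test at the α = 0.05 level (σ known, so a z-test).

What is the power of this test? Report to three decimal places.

Standardized effect: d = |μ_{profile 1} − μ_{profile 2}| / σ = |20.3 − 23.1| / 2.9 = 0.9655
Noncentrality parameter: δ = d / √(1/n₁ + 1/n₂) = 0.9655 / √(1/22 + 1/9) = 2.4401
Two-sided α = 0.05 → critical value z_{0.025} = 1.960.
Power = Φ(δ − 1.960) + Φ(−δ − 1.960) = Φ(0.480) + Φ(-4.400) = 0.6844 + 0.0000 = 0.6844.

Power ≈ 0.684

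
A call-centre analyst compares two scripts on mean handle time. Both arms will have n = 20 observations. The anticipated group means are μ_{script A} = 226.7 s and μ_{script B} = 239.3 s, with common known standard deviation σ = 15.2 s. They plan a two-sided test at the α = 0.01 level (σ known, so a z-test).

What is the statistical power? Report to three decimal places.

Power ≈ 0.518

Standardized effect: d = |μ_{script A} − μ_{script B}| / σ = |226.7 − 239.3| / 15.2 = 0.8289
Noncentrality parameter: λ = d·√(n/2) = 0.8289 × √(20/2) = 2.6214
Two-sided α = 0.01 → critical value z_{0.005} = 2.576.
Power = Φ(λ − 2.576) + Φ(−λ − 2.576) = Φ(0.046) + Φ(-5.197) = 0.5182 + 0.0000 = 0.5182.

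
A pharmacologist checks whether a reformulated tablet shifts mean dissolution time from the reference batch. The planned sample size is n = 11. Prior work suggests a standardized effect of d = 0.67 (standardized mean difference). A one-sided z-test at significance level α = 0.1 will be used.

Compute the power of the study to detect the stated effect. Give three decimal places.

Noncentrality parameter: δ = d·√n = 0.67 × √11 = 2.2221
Critical value for a one-sided test at α = 0.1: z_α = 1.282.
Power = P(Z > 1.282 − δ) = Φ(0.941) = 0.8265.

Power ≈ 0.827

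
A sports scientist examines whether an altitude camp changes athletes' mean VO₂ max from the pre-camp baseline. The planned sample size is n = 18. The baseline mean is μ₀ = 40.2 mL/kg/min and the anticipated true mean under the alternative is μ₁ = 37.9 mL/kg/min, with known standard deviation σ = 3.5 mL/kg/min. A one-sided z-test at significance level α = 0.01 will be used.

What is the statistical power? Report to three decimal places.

Standardized effect: d = |μ₁ − μ₀| / σ = |37.9 − 40.2| / 3.5 = 0.6571
Noncentrality parameter: δ = d·√n = 0.6571 × √18 = 2.7880
One-sided α = 0.01 → critical value z_{0.01} = 2.326.
Power = Φ(δ − 2.326) = Φ(0.462) = 0.6778.

Power ≈ 0.678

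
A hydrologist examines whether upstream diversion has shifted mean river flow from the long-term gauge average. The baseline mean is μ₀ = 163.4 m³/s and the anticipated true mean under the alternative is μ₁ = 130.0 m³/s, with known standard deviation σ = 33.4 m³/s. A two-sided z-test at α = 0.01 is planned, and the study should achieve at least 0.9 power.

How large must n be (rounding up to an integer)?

n = 15

Standardized effect: d = |μ₁ − μ₀| / σ = |130.0 − 163.4| / 33.4 = 1.0000
For power 0.9 need Φ(δ − z_{0.005}) = 0.9, so δ = z_{0.005} + z_{0.10} = 2.576 + 1.282 = 3.857.
(The Φ(−δ − z_{α/2}) term is vanishingly small for δ > 0 and is dropped in the standard sample-size formula.)
δ = d·√n ⇒ n = (δ/d)² = (3.857 / 1.0000)² = 14.88.
Round up to the next whole unit.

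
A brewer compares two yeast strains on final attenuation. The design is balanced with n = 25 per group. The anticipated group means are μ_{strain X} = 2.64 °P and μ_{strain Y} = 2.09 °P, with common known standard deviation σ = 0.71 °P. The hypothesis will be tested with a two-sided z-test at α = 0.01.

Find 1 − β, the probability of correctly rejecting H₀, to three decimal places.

Power ≈ 0.565

Standardized effect: d = |μ_{strain X} − μ_{strain Y}| / σ = |2.64 − 2.09| / 0.71 = 0.7746
Noncentrality parameter: δ = d·√(n/2) = 0.7746 × √(25/2) = 2.7388
Critical value for a two-sided test at α = 0.01: z_{α/2} = 2.576.
Power = Φ(δ − 2.576) + Φ(−δ − 2.576) = Φ(0.163) + Φ(-5.315) = 0.5647 + 0.0000 = 0.5647.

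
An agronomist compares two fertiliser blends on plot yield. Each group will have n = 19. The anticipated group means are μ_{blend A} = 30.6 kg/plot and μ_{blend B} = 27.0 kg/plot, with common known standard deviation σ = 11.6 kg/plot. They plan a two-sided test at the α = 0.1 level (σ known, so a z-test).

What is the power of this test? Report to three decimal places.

Standardized effect: d = |μ_{blend A} − μ_{blend B}| / σ = |30.6 − 27.0| / 11.6 = 0.3103
Noncentrality parameter: δ = d·√(n/2) = 0.3103 × √(19/2) = 0.9565
Two-sided α = 0.1 → critical value z_{0.05} = 1.645.
Power = Φ(δ − 1.645) + Φ(−δ − 1.645) = Φ(-0.688) + Φ(-2.601) = 0.2456 + 0.0046 = 0.2503.

Power ≈ 0.250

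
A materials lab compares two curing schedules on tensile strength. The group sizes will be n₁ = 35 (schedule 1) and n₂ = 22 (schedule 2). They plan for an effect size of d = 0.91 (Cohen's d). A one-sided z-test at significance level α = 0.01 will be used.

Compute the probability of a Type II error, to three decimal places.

β ≈ 0.154

Noncentrality parameter: δ = d / √(1/n₁ + 1/n₂) = 0.91 / √(1/35 + 1/22) = 3.3446
One-sided α = 0.01 → critical value z_{0.01} = 2.326.
Power = Φ(δ − 2.326) = Φ(1.018) = 0.8457.
Type II error: β = 1 − power = 1 − 0.8457 = 0.1543.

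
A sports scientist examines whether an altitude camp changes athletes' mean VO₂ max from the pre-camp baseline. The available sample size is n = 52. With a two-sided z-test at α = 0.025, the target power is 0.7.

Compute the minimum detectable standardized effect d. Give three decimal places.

Need Φ(δ − 2.241) = 0.7, so δ = 2.241 + 0.524 = 2.766.
(Lower-tail contribution to power is negligible for δ > 0.)
δ = d·√n ⇒ d = δ/√n = 2.766/√52 = 0.3835.

d ≈ 0.384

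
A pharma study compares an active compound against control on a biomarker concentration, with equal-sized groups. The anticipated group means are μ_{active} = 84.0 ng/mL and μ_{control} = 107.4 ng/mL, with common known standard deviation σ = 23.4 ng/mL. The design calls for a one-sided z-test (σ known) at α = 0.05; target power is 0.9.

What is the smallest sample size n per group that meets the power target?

n = 18 per group

Standardized effect: d = |μ_{active} − μ_{control}| / σ = |84.0 − 107.4| / 23.4 = 1.0000
Set Φ(δ − 1.645) = 0.9; then δ − 1.645 = Φ⁻¹(0.9) = 1.282, giving δ = 2.926.
δ = d·√(n/2) ⇒ n = 2(δ/d)² = 2 × (2.926 / 1.0000)² = 17.13.
Rounding up, n = 18 per group.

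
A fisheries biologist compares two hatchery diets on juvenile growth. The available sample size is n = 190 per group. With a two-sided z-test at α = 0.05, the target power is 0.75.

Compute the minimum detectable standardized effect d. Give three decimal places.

Need Φ(δ − 1.960) = 0.75, so δ = 1.960 + 0.674 = 2.634.
(Lower-tail contribution to power is negligible for δ > 0.)
δ = d·√(n/2) ⇒ d = δ/√(n/2) = 2.634/√(190/2) = 0.2703.

d ≈ 0.270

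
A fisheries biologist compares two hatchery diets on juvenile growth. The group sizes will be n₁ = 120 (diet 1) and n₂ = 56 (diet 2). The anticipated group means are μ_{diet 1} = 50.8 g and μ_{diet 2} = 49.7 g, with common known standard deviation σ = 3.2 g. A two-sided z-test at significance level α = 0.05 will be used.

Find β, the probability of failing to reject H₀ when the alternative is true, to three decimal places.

Standardized effect: d = |μ_{diet 1} − μ_{diet 2}| / σ = |50.8 − 49.7| / 3.2 = 0.3438
Noncentrality parameter: λ = d / √(1/n₁ + 1/n₂) = 0.3438 / √(1/120 + 1/56) = 2.1241
Critical value for a two-sided test at α = 0.05: z_{α/2} = 1.960.
Power = Φ(λ − 1.960) + Φ(−λ − 1.960) = Φ(0.164) + Φ(-4.084) = 0.5652 + 0.0000 = 0.5652.
Type II error: β = 1 − power = 1 − 0.5652 = 0.4348.

β ≈ 0.435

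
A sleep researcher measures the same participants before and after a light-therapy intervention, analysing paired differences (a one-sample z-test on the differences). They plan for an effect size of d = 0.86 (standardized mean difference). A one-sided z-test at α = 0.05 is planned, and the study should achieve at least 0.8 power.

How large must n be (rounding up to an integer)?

n = 9

Set Φ(δ − 1.645) = 0.8; then δ − 1.645 = Φ⁻¹(0.8) = 0.842, giving δ = 2.486.
δ = d·√n ⇒ n = (δ/d)² = (2.486 / 0.86)² = 8.36.
Rounding up, n = 9.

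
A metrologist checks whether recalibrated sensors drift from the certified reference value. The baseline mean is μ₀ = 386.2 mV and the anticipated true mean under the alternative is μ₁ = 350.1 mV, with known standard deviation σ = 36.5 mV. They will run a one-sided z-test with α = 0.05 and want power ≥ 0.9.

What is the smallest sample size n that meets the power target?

Standardized effect: d = |μ₁ − μ₀| / σ = |350.1 − 386.2| / 36.5 = 0.9890
For power 0.9 need Φ(δ − z_{0.05}) = 0.9, so δ = z_{0.05} + z_{0.10} = 1.645 + 1.282 = 2.926.
δ = d·√n ⇒ n = (δ/d)² = (2.926 / 0.9890)² = 8.75.
Round up to the next whole unit.

n = 9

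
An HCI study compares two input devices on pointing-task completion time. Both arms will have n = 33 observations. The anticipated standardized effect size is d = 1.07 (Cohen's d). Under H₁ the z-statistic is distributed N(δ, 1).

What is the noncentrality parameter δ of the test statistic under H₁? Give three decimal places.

The noncentrality parameter scales effect size by the design's sample-size factor: δ = d·√(n/2) = 1.07 × √(33/2) = 4.3464

δ ≈ 4.346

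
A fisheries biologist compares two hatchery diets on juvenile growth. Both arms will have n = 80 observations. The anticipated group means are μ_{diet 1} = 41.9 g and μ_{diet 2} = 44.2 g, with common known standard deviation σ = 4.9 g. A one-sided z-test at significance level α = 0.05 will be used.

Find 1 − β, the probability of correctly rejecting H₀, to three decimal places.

Power ≈ 0.907

Standardized effect: d = |μ_{diet 1} − μ_{diet 2}| / σ = |41.9 − 44.2| / 4.9 = 0.4694
Noncentrality parameter: δ = d·√(n/2) = 0.4694 × √(80/2) = 2.9687
One-sided α = 0.05 → critical value z_{0.05} = 1.645.
Power = P(Z > 1.645 − δ) = Φ(1.324) = 0.9072.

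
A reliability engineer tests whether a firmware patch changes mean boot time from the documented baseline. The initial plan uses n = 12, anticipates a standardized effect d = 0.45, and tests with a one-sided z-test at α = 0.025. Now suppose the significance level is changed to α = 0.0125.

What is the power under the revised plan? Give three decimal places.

δ = d·√n = 0.45 × √12 = 1.5588 (unchanged). New critical value: z_{0.0125} = 2.241.
Revised power = P(Z > 2.241 − δ) = Φ(-0.683) = 0.2474.

Power ≈ 0.247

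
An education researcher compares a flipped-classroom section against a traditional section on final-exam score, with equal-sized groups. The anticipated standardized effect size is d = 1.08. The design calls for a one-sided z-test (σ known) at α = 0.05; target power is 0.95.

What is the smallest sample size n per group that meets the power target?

n = 19 per group

For power 0.95 need Φ(δ − z_{0.05}) = 0.95, so δ = z_{0.05} + z_{0.05} = 1.645 + 1.645 = 3.290.
δ = d·√(n/2) ⇒ n = 2(δ/d)² = 2 × (3.290 / 1.08)² = 18.56.
Round up to the next whole unit.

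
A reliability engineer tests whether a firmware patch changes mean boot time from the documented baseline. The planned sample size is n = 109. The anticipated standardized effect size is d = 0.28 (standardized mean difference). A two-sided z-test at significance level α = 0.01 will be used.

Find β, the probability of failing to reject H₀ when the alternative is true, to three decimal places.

Noncentrality parameter: δ = d·√n = 0.28 × √109 = 2.9233
Two-sided α = 0.01 → critical value z_{0.005} = 2.576.
Power = Φ(δ − 2.576) + Φ(−δ − 2.576) = Φ(0.347) + Φ(-5.499) = 0.6359 + 0.0000 = 0.6359.
Type II error: β = 1 − power = 1 − 0.6359 = 0.3641.

β ≈ 0.364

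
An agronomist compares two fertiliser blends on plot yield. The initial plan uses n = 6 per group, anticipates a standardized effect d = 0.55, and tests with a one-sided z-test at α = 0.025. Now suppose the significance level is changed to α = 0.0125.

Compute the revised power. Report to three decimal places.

Power ≈ 0.099

δ = d·√(n/2) = 0.55 × √(6/2) = 0.9526 (unchanged). New critical value: z_{0.0125} = 2.241.
Revised power = P(Z > 2.241 − δ) = Φ(-1.289) = 0.0987.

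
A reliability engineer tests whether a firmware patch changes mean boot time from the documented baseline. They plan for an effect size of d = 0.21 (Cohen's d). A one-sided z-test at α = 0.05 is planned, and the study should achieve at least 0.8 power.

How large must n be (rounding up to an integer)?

n = 141

Set Φ(δ − 1.645) = 0.8; then δ − 1.645 = Φ⁻¹(0.8) = 0.842, giving δ = 2.486.
δ = d·√n ⇒ n = (δ/d)² = (2.486 / 0.21)² = 140.19.
Round up to the next whole unit.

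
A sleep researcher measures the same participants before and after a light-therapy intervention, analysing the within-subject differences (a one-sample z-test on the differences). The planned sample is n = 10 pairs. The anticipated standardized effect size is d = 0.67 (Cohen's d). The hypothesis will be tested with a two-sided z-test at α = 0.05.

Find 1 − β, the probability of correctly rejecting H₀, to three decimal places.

Power ≈ 0.563

Noncentrality parameter: δ = d·√n = 0.67 × √10 = 2.1187
Two-sided α = 0.05 → critical value z_{0.025} = 1.960.
Power = Φ(δ − 1.960) + Φ(−δ − 1.960) = Φ(0.159) + Φ(-4.079) = 0.5631 + 0.0000 = 0.5631.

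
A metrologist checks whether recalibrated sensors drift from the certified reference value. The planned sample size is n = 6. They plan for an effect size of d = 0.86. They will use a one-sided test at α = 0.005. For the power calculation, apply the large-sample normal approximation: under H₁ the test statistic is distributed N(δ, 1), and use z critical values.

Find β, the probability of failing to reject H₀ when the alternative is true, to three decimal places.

β ≈ 0.681

Noncentrality parameter: δ = d·√n = 0.86 × √6 = 2.1066
Critical value for a one-sided test at α = 0.005: z_α = 2.576.
Power = P(Z > 2.576 − δ) = Φ(-0.469) = 0.3194.
Type II error: β = 1 − power = 1 − 0.3194 = 0.6806.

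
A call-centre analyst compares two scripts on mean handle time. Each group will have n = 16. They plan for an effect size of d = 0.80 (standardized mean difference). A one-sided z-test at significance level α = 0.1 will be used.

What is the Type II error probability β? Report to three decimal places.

Noncentrality parameter: δ = d·√(n/2) = 0.80 × √(16/2) = 2.2627
Critical value for a one-sided test at α = 0.1: z_α = 1.282.
Power = P(Z > 1.282 − δ) = Φ(0.981) = 0.8368.
Type II error: β = 1 − power = 1 − 0.8368 = 0.1632.

β ≈ 0.163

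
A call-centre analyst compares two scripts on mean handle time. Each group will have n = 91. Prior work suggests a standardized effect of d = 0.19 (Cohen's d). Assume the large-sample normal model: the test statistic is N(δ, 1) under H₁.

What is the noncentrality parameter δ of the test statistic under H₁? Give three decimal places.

δ ≈ 1.282

The noncentrality parameter scales effect size by the design's sample-size factor: δ = d·√(n/2) = 0.19 × √(91/2) = 1.2816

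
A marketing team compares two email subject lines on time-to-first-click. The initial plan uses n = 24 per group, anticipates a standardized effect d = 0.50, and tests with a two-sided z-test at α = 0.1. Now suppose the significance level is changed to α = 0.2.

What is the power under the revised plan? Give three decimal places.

δ = d·√(n/2) = 0.50 × √(24/2) = 1.7321 (unchanged). New critical value: z_{0.1} = 1.282.
Revised power = Φ(δ − 1.282) + Φ(−δ − 1.282) = Φ(0.450) + Φ(-3.014) = 0.6738 + 0.0013 = 0.6751.

Power ≈ 0.675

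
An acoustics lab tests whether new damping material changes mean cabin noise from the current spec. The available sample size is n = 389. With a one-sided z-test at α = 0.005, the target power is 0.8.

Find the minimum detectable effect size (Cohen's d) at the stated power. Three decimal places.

Required noncentrality: δ = z_{0.005} + z_{0.20} = 2.576 + 0.842 = 3.417.
δ = d·√n ⇒ d = δ/√n = 3.417/√389 = 0.1733.

d ≈ 0.173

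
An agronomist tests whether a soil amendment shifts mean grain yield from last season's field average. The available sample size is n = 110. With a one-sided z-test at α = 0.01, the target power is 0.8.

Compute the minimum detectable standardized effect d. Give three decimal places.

d ≈ 0.302

Required noncentrality: δ = z_{0.01} + z_{0.20} = 2.326 + 0.842 = 3.168.
δ = d·√n ⇒ d = δ/√n = 3.168/√110 = 0.3021.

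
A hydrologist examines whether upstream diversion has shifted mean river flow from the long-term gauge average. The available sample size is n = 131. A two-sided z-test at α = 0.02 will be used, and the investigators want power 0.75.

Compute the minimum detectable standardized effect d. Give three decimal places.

Required noncentrality: δ = z_{0.01} + z_{0.25} = 2.326 + 0.674 = 3.001.
(The second rejection-region term Φ(−δ − z_{α/2}) is negligible and dropped.)
δ = d·√n ⇒ d = δ/√n = 3.001/√131 = 0.2622.

d ≈ 0.262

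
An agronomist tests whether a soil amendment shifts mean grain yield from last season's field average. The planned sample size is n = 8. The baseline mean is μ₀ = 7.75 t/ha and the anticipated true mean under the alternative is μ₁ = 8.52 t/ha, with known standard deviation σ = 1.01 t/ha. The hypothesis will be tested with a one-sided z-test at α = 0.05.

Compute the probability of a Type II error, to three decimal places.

β ≈ 0.305

Standardized effect: d = |μ₁ − μ₀| / σ = |8.52 − 7.75| / 1.01 = 0.7624
Noncentrality parameter: λ = d·√n = 0.7624 × √8 = 2.1563
One-sided α = 0.05 → critical value z_{0.05} = 1.645.
Power = P(Z > 1.645 − λ) = Φ(0.511) = 0.6955.
Type II error: β = 1 − power = 1 − 0.6955 = 0.3045.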